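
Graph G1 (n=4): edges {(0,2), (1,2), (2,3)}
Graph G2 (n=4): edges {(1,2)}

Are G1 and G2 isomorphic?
No, not isomorphic

The graphs are NOT isomorphic.

Connected components of G1: 1 component(s) with vertex sets [[0, 1, 2, 3]], sizes [4].
Connected components of G2: 3 component(s) with vertex sets [[0], [3], [1, 2]], sizes [1, 1, 2].
The number of connected components (and the multiset of component sizes) is an isomorphism invariant — an isomorphism maps each component of G1 bijectively onto a component of G2. Since G1 has 1 component(s) and G2 has 3, they cannot be isomorphic.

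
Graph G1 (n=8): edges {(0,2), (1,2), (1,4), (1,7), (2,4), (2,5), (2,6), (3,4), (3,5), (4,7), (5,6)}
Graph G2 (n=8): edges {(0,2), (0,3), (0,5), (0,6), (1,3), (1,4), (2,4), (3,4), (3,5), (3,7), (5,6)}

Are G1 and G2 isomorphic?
Yes, isomorphic

The graphs are isomorphic.
One valid mapping φ: V(G1) → V(G2): 0→7, 1→5, 2→3, 3→2, 4→0, 5→4, 6→1, 7→6

Verify φ preserves adjacency — for each edge of G1, its image is an edge of G2:
  (0,2) → (φ(0),φ(2)) = (3,7) ∈ E(G2) ✓
  (1,2) → (φ(1),φ(2)) = (3,5) ∈ E(G2) ✓
  (1,4) → (φ(1),φ(4)) = (0,5) ∈ E(G2) ✓
  (1,7) → (φ(1),φ(7)) = (5,6) ∈ E(G2) ✓
  (2,4) → (φ(2),φ(4)) = (0,3) ∈ E(G2) ✓
  (2,5) → (φ(2),φ(5)) = (3,4) ∈ E(G2) ✓
  (2,6) → (φ(2),φ(6)) = (1,3) ∈ E(G2) ✓
  (3,4) → (φ(3),φ(4)) = (0,2) ∈ E(G2) ✓
  (3,5) → (φ(3),φ(5)) = (2,4) ∈ E(G2) ✓
  (4,7) → (φ(4),φ(7)) = (0,6) ∈ E(G2) ✓
  (5,6) → (φ(5),φ(6)) = (1,4) ∈ E(G2) ✓
All 11 edges of G1 map to edges of G2, and |E(G1)| = |E(G2)| = 11, so φ is a bijection on edges as well as vertices. Hence G1 ≅ G2.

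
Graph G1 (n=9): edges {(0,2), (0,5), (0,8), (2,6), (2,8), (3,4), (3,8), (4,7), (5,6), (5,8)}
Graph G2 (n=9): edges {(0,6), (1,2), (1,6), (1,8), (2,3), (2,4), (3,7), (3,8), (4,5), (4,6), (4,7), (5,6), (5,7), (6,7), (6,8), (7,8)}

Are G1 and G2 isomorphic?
No, not isomorphic

The graphs are NOT isomorphic.

Counting triangles (3-cliques): G1 has 2, G2 has 7.
Triangle count is an isomorphism invariant, so differing triangle counts rule out isomorphism.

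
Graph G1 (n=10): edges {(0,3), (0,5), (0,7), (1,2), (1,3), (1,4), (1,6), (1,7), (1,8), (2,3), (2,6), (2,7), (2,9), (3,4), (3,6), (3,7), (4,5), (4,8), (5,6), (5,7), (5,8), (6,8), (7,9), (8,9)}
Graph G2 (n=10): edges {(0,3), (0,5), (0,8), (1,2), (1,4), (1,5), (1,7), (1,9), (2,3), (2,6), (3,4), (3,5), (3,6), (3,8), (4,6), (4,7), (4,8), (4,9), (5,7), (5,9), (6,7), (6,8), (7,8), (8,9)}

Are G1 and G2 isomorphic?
Yes, isomorphic

The graphs are isomorphic.
One valid mapping φ: V(G1) → V(G2): 0→0, 1→4, 2→6, 3→8, 4→9, 5→5, 6→7, 7→3, 8→1, 9→2

Verify φ preserves adjacency — for each edge of G1, its image is an edge of G2:
  (0,3) → (φ(0),φ(3)) = (0,8) ∈ E(G2) ✓
  (0,5) → (φ(0),φ(5)) = (0,5) ∈ E(G2) ✓
  (0,7) → (φ(0),φ(7)) = (0,3) ∈ E(G2) ✓
  (1,2) → (φ(1),φ(2)) = (4,6) ∈ E(G2) ✓
  (1,3) → (φ(1),φ(3)) = (4,8) ∈ E(G2) ✓
  (1,4) → (φ(1),φ(4)) = (4,9) ∈ E(G2) ✓
  (1,6) → (φ(1),φ(6)) = (4,7) ∈ E(G2) ✓
  (1,7) → (φ(1),φ(7)) = (3,4) ∈ E(G2) ✓
  (1,8) → (φ(1),φ(8)) = (1,4) ∈ E(G2) ✓
  (2,3) → (φ(2),φ(3)) = (6,8) ∈ E(G2) ✓
  (2,6) → (φ(2),φ(6)) = (6,7) ∈ E(G2) ✓
  (2,7) → (φ(2),φ(7)) = (3,6) ∈ E(G2) ✓
  (2,9) → (φ(2),φ(9)) = (2,6) ∈ E(G2) ✓
  (3,4) → (φ(3),φ(4)) = (8,9) ∈ E(G2) ✓
  (3,6) → (φ(3),φ(6)) = (7,8) ∈ E(G2) ✓
  (3,7) → (φ(3),φ(7)) = (3,8) ∈ E(G2) ✓
  (4,5) → (φ(4),φ(5)) = (5,9) ∈ E(G2) ✓
  (4,8) → (φ(4),φ(8)) = (1,9) ∈ E(G2) ✓
  (5,6) → (φ(5),φ(6)) = (5,7) ∈ E(G2) ✓
  (5,7) → (φ(5),φ(7)) = (3,5) ∈ E(G2) ✓
  (5,8) → (φ(5),φ(8)) = (1,5) ∈ E(G2) ✓
  (6,8) → (φ(6),φ(8)) = (1,7) ∈ E(G2) ✓
  (7,9) → (φ(7),φ(9)) = (2,3) ∈ E(G2) ✓
  (8,9) → (φ(8),φ(9)) = (1,2) ∈ E(G2) ✓
All 24 edges of G1 map to edges of G2, and |E(G1)| = |E(G2)| = 24, so φ is a bijection on edges as well as vertices. Hence G1 ≅ G2.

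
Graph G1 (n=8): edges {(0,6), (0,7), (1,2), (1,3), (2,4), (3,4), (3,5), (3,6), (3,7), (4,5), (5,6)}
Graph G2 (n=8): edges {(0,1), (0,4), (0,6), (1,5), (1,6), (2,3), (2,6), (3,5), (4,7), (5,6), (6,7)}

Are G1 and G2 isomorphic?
Yes, isomorphic

The graphs are isomorphic.
One valid mapping φ: V(G1) → V(G2): 0→3, 1→7, 2→4, 3→6, 4→0, 5→1, 6→5, 7→2

Verify φ preserves adjacency — for each edge of G1, its image is an edge of G2:
  (0,6) → (φ(0),φ(6)) = (3,5) ∈ E(G2) ✓
  (0,7) → (φ(0),φ(7)) = (2,3) ∈ E(G2) ✓
  (1,2) → (φ(1),φ(2)) = (4,7) ∈ E(G2) ✓
  (1,3) → (φ(1),φ(3)) = (6,7) ∈ E(G2) ✓
  (2,4) → (φ(2),φ(4)) = (0,4) ∈ E(G2) ✓
  (3,4) → (φ(3),φ(4)) = (0,6) ∈ E(G2) ✓
  (3,5) → (φ(3),φ(5)) = (1,6) ∈ E(G2) ✓
  (3,6) → (φ(3),φ(6)) = (5,6) ∈ E(G2) ✓
  (3,7) → (φ(3),φ(7)) = (2,6) ∈ E(G2) ✓
  (4,5) → (φ(4),φ(5)) = (0,1) ∈ E(G2) ✓
  (5,6) → (φ(5),φ(6)) = (1,5) ∈ E(G2) ✓
All 11 edges of G1 map to edges of G2, and |E(G1)| = |E(G2)| = 11, so φ is a bijection on edges as well as vertices. Hence G1 ≅ G2.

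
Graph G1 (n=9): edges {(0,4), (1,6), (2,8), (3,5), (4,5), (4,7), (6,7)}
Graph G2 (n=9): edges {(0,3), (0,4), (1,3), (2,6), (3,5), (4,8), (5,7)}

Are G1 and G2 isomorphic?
Yes, isomorphic

The graphs are isomorphic.
One valid mapping φ: V(G1) → V(G2): 0→1, 1→8, 2→2, 3→7, 4→3, 5→5, 6→4, 7→0, 8→6

Verify φ preserves adjacency — for each edge of G1, its image is an edge of G2:
  (0,4) → (φ(0),φ(4)) = (1,3) ∈ E(G2) ✓
  (1,6) → (φ(1),φ(6)) = (4,8) ∈ E(G2) ✓
  (2,8) → (φ(2),φ(8)) = (2,6) ∈ E(G2) ✓
  (3,5) → (φ(3),φ(5)) = (5,7) ∈ E(G2) ✓
  (4,5) → (φ(4),φ(5)) = (3,5) ∈ E(G2) ✓
  (4,7) → (φ(4),φ(7)) = (0,3) ∈ E(G2) ✓
  (6,7) → (φ(6),φ(7)) = (0,4) ∈ E(G2) ✓
All 7 edges of G1 map to edges of G2, and |E(G1)| = |E(G2)| = 7, so φ is a bijection on edges as well as vertices. Hence G1 ≅ G2.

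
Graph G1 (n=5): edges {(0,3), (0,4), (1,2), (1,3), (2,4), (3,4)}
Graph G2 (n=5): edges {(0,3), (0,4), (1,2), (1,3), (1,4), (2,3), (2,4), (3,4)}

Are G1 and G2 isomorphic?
No, not isomorphic

The graphs are NOT isomorphic.

Counting edges: G1 has 6 edge(s); G2 has 8 edge(s).
Edge count is an isomorphism invariant (a bijection on vertices induces a bijection on edges), so differing edge counts rule out isomorphism.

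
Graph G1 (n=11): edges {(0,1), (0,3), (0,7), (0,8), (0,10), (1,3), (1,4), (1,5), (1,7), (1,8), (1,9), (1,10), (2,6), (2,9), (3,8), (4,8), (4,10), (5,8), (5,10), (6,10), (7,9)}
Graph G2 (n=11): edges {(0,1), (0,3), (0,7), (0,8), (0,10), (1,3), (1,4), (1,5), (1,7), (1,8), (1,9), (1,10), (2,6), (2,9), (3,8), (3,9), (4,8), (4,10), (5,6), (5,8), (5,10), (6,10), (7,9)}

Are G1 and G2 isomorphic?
No, not isomorphic

The graphs are NOT isomorphic.

Counting edges: G1 has 21 edge(s); G2 has 23 edge(s).
Edge count is an isomorphism invariant (a bijection on vertices induces a bijection on edges), so differing edge counts rule out isomorphism.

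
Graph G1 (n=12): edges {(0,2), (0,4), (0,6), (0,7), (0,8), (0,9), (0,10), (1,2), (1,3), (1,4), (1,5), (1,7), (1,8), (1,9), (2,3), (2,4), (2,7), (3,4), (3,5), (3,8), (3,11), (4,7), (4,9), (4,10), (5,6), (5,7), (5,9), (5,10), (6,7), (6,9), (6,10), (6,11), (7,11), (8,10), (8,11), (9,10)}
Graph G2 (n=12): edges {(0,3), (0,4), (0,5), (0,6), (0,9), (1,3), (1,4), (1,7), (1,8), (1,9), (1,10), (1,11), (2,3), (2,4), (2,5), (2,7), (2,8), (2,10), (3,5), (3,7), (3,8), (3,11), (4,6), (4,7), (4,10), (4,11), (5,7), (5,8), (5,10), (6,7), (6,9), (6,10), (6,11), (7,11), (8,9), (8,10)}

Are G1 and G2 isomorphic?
Yes, isomorphic

The graphs are isomorphic.
One valid mapping φ: V(G1) → V(G2): 0→3, 1→4, 2→11, 3→6, 4→7, 5→10, 6→8, 7→1, 8→0, 9→2, 10→5, 11→9

Verify φ preserves adjacency — for each edge of G1, its image is an edge of G2:
  (0,2) → (φ(0),φ(2)) = (3,11) ∈ E(G2) ✓
  (0,4) → (φ(0),φ(4)) = (3,7) ∈ E(G2) ✓
  (0,6) → (φ(0),φ(6)) = (3,8) ∈ E(G2) ✓
  (0,7) → (φ(0),φ(7)) = (1,3) ∈ E(G2) ✓
  (0,8) → (φ(0),φ(8)) = (0,3) ∈ E(G2) ✓
  (0,9) → (φ(0),φ(9)) = (2,3) ∈ E(G2) ✓
  (0,10) → (φ(0),φ(10)) = (3,5) ∈ E(G2) ✓
  (1,2) → (φ(1),φ(2)) = (4,11) ∈ E(G2) ✓
  (1,3) → (φ(1),φ(3)) = (4,6) ∈ E(G2) ✓
  (1,4) → (φ(1),φ(4)) = (4,7) ∈ E(G2) ✓
  (1,5) → (φ(1),φ(5)) = (4,10) ∈ E(G2) ✓
  (1,7) → (φ(1),φ(7)) = (1,4) ∈ E(G2) ✓
  (1,8) → (φ(1),φ(8)) = (0,4) ∈ E(G2) ✓
  (1,9) → (φ(1),φ(9)) = (2,4) ∈ E(G2) ✓
  (2,3) → (φ(2),φ(3)) = (6,11) ∈ E(G2) ✓
  (2,4) → (φ(2),φ(4)) = (7,11) ∈ E(G2) ✓
  (2,7) → (φ(2),φ(7)) = (1,11) ∈ E(G2) ✓
  (3,4) → (φ(3),φ(4)) = (6,7) ∈ E(G2) ✓
  (3,5) → (φ(3),φ(5)) = (6,10) ∈ E(G2) ✓
  (3,8) → (φ(3),φ(8)) = (0,6) ∈ E(G2) ✓
  (3,11) → (φ(3),φ(11)) = (6,9) ∈ E(G2) ✓
  (4,7) → (φ(4),φ(7)) = (1,7) ∈ E(G2) ✓
  (4,9) → (φ(4),φ(9)) = (2,7) ∈ E(G2) ✓
  (4,10) → (φ(4),φ(10)) = (5,7) ∈ E(G2) ✓
  (5,6) → (φ(5),φ(6)) = (8,10) ∈ E(G2) ✓
  (5,7) → (φ(5),φ(7)) = (1,10) ∈ E(G2) ✓
  (5,9) → (φ(5),φ(9)) = (2,10) ∈ E(G2) ✓
  (5,10) → (φ(5),φ(10)) = (5,10) ∈ E(G2) ✓
  (6,7) → (φ(6),φ(7)) = (1,8) ∈ E(G2) ✓
  (6,9) → (φ(6),φ(9)) = (2,8) ∈ E(G2) ✓
  (6,10) → (φ(6),φ(10)) = (5,8) ∈ E(G2) ✓
  (6,11) → (φ(6),φ(11)) = (8,9) ∈ E(G2) ✓
  (7,11) → (φ(7),φ(11)) = (1,9) ∈ E(G2) ✓
  (8,10) → (φ(8),φ(10)) = (0,5) ∈ E(G2) ✓
  (8,11) → (φ(8),φ(11)) = (0,9) ∈ E(G2) ✓
  (9,10) → (φ(9),φ(10)) = (2,5) ∈ E(G2) ✓
All 36 edges of G1 map to edges of G2, and |E(G1)| = |E(G2)| = 36, so φ is a bijection on edges as well as vertices. Hence G1 ≅ G2.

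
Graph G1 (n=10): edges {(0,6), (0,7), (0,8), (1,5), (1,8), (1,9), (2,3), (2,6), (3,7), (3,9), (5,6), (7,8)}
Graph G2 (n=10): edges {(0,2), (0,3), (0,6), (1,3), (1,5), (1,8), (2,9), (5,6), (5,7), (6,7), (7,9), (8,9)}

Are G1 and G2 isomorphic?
Yes, isomorphic

The graphs are isomorphic.
One valid mapping φ: V(G1) → V(G2): 0→6, 1→1, 2→2, 3→9, 4→4, 5→3, 6→0, 7→7, 8→5, 9→8

Verify φ preserves adjacency — for each edge of G1, its image is an edge of G2:
  (0,6) → (φ(0),φ(6)) = (0,6) ∈ E(G2) ✓
  (0,7) → (φ(0),φ(7)) = (6,7) ∈ E(G2) ✓
  (0,8) → (φ(0),φ(8)) = (5,6) ∈ E(G2) ✓
  (1,5) → (φ(1),φ(5)) = (1,3) ∈ E(G2) ✓
  (1,8) → (φ(1),φ(8)) = (1,5) ∈ E(G2) ✓
  (1,9) → (φ(1),φ(9)) = (1,8) ∈ E(G2) ✓
  (2,3) → (φ(2),φ(3)) = (2,9) ∈ E(G2) ✓
  (2,6) → (φ(2),φ(6)) = (0,2) ∈ E(G2) ✓
  (3,7) → (φ(3),φ(7)) = (7,9) ∈ E(G2) ✓
  (3,9) → (φ(3),φ(9)) = (8,9) ∈ E(G2) ✓
  (5,6) → (φ(5),φ(6)) = (0,3) ∈ E(G2) ✓
  (7,8) → (φ(7),φ(8)) = (5,7) ∈ E(G2) ✓
All 12 edges of G1 map to edges of G2, and |E(G1)| = |E(G2)| = 12, so φ is a bijection on edges as well as vertices. Hence G1 ≅ G2.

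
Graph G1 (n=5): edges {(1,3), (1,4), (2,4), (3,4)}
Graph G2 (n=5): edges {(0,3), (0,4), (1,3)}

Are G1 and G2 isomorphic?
No, not isomorphic

The graphs are NOT isomorphic.

Counting triangles (3-cliques): G1 has 1, G2 has 0.
Triangle count is an isomorphism invariant, so differing triangle counts rule out isomorphism.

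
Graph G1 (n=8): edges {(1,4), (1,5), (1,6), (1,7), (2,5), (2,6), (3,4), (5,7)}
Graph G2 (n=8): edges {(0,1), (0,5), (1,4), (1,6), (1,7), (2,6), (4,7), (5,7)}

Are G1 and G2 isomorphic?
Yes, isomorphic

The graphs are isomorphic.
One valid mapping φ: V(G1) → V(G2): 0→3, 1→1, 2→5, 3→2, 4→6, 5→7, 6→0, 7→4

Verify φ preserves adjacency — for each edge of G1, its image is an edge of G2:
  (1,4) → (φ(1),φ(4)) = (1,6) ∈ E(G2) ✓
  (1,5) → (φ(1),φ(5)) = (1,7) ∈ E(G2) ✓
  (1,6) → (φ(1),φ(6)) = (0,1) ∈ E(G2) ✓
  (1,7) → (φ(1),φ(7)) = (1,4) ∈ E(G2) ✓
  (2,5) → (φ(2),φ(5)) = (5,7) ∈ E(G2) ✓
  (2,6) → (φ(2),φ(6)) = (0,5) ∈ E(G2) ✓
  (3,4) → (φ(3),φ(4)) = (2,6) ∈ E(G2) ✓
  (5,7) → (φ(5),φ(7)) = (4,7) ∈ E(G2) ✓
All 8 edges of G1 map to edges of G2, and |E(G1)| = |E(G2)| = 8, so φ is a bijection on edges as well as vertices. Hence G1 ≅ G2.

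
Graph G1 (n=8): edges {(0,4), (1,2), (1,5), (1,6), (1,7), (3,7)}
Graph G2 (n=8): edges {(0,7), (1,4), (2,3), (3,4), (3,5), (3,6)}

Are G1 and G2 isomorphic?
Yes, isomorphic

The graphs are isomorphic.
One valid mapping φ: V(G1) → V(G2): 0→0, 1→3, 2→5, 3→1, 4→7, 5→2, 6→6, 7→4

Verify φ preserves adjacency — for each edge of G1, its image is an edge of G2:
  (0,4) → (φ(0),φ(4)) = (0,7) ∈ E(G2) ✓
  (1,2) → (φ(1),φ(2)) = (3,5) ∈ E(G2) ✓
  (1,5) → (φ(1),φ(5)) = (2,3) ∈ E(G2) ✓
  (1,6) → (φ(1),φ(6)) = (3,6) ∈ E(G2) ✓
  (1,7) → (φ(1),φ(7)) = (3,4) ∈ E(G2) ✓
  (3,7) → (φ(3),φ(7)) = (1,4) ∈ E(G2) ✓
All 6 edges of G1 map to edges of G2, and |E(G1)| = |E(G2)| = 6, so φ is a bijection on edges as well as vertices. Hence G1 ≅ G2.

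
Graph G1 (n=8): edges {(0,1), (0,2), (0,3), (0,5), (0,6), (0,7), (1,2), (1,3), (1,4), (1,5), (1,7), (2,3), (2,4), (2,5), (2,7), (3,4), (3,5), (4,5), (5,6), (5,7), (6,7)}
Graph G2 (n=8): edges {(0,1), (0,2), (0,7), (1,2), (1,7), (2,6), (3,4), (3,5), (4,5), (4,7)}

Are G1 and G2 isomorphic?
No, not isomorphic

The graphs are NOT isomorphic.

Degrees in G1: deg(0)=6, deg(1)=6, deg(2)=6, deg(3)=5, deg(4)=4, deg(5)=7, deg(6)=3, deg(7)=5.
Sorted degree sequence of G1: [7, 6, 6, 6, 5, 5, 4, 3].
Degrees in G2: deg(0)=3, deg(1)=3, deg(2)=3, deg(3)=2, deg(4)=3, deg(5)=2, deg(6)=1, deg(7)=3.
Sorted degree sequence of G2: [3, 3, 3, 3, 3, 2, 2, 1].
The (sorted) degree sequence is an isomorphism invariant, so since G1 and G2 have different degree sequences they cannot be isomorphic.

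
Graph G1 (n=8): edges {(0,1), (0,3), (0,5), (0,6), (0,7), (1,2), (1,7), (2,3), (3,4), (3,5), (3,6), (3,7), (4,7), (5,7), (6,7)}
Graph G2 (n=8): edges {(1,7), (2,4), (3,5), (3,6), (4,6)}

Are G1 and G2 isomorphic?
No, not isomorphic

The graphs are NOT isomorphic.

Connected components of G1: 1 component(s) with vertex sets [[0, 1, 2, 3, 4, 5, 6, 7]], sizes [8].
Connected components of G2: 3 component(s) with vertex sets [[0], [1, 7], [2, 3, 4, 5, 6]], sizes [1, 2, 5].
The number of connected components (and the multiset of component sizes) is an isomorphism invariant — an isomorphism maps each component of G1 bijectively onto a component of G2. Since G1 has 1 component(s) and G2 has 3, they cannot be isomorphic.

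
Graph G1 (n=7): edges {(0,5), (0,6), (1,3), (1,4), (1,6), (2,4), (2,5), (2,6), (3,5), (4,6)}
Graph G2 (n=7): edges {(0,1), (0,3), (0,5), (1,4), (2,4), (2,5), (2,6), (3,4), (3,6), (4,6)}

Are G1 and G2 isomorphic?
Yes, isomorphic

The graphs are isomorphic.
One valid mapping φ: V(G1) → V(G2): 0→1, 1→2, 2→3, 3→5, 4→6, 5→0, 6→4

Verify φ preserves adjacency — for each edge of G1, its image is an edge of G2:
  (0,5) → (φ(0),φ(5)) = (0,1) ∈ E(G2) ✓
  (0,6) → (φ(0),φ(6)) = (1,4) ∈ E(G2) ✓
  (1,3) → (φ(1),φ(3)) = (2,5) ∈ E(G2) ✓
  (1,4) → (φ(1),φ(4)) = (2,6) ∈ E(G2) ✓
  (1,6) → (φ(1),φ(6)) = (2,4) ∈ E(G2) ✓
  (2,4) → (φ(2),φ(4)) = (3,6) ∈ E(G2) ✓
  (2,5) → (φ(2),φ(5)) = (0,3) ∈ E(G2) ✓
  (2,6) → (φ(2),φ(6)) = (3,4) ∈ E(G2) ✓
  (3,5) → (φ(3),φ(5)) = (0,5) ∈ E(G2) ✓
  (4,6) → (φ(4),φ(6)) = (4,6) ∈ E(G2) ✓
All 10 edges of G1 map to edges of G2, and |E(G1)| = |E(G2)| = 10, so φ is a bijection on edges as well as vertices. Hence G1 ≅ G2.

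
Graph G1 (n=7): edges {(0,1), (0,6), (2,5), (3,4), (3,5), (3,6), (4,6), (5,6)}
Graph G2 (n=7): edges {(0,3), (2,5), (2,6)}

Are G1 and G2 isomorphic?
No, not isomorphic

The graphs are NOT isomorphic.

Connected components of G1: 1 component(s) with vertex sets [[0, 1, 2, 3, 4, 5, 6]], sizes [7].
Connected components of G2: 4 component(s) with vertex sets [[1], [4], [0, 3], [2, 5, 6]], sizes [1, 1, 2, 3].
The number of connected components (and the multiset of component sizes) is an isomorphism invariant — an isomorphism maps each component of G1 bijectively onto a component of G2. Since G1 has 1 component(s) and G2 has 4, they cannot be isomorphic.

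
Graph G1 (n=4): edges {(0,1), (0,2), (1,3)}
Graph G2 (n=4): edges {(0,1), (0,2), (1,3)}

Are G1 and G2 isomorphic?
Yes, isomorphic

The graphs are isomorphic.
One valid mapping φ: V(G1) → V(G2): 0→1, 1→0, 2→3, 3→2

Verify φ preserves adjacency — for each edge of G1, its image is an edge of G2:
  (0,1) → (φ(0),φ(1)) = (0,1) ∈ E(G2) ✓
  (0,2) → (φ(0),φ(2)) = (1,3) ∈ E(G2) ✓
  (1,3) → (φ(1),φ(3)) = (0,2) ∈ E(G2) ✓
All 3 edges of G1 map to edges of G2, and |E(G1)| = |E(G2)| = 3, so φ is a bijection on edges as well as vertices. Hence G1 ≅ G2.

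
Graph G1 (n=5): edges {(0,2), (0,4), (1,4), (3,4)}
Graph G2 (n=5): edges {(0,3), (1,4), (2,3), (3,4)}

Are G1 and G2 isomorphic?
Yes, isomorphic

The graphs are isomorphic.
One valid mapping φ: V(G1) → V(G2): 0→4, 1→2, 2→1, 3→0, 4→3

Verify φ preserves adjacency — for each edge of G1, its image is an edge of G2:
  (0,2) → (φ(0),φ(2)) = (1,4) ∈ E(G2) ✓
  (0,4) → (φ(0),φ(4)) = (3,4) ∈ E(G2) ✓
  (1,4) → (φ(1),φ(4)) = (2,3) ∈ E(G2) ✓
  (3,4) → (φ(3),φ(4)) = (0,3) ∈ E(G2) ✓
All 4 edges of G1 map to edges of G2, and |E(G1)| = |E(G2)| = 4, so φ is a bijection on edges as well as vertices. Hence G1 ≅ G2.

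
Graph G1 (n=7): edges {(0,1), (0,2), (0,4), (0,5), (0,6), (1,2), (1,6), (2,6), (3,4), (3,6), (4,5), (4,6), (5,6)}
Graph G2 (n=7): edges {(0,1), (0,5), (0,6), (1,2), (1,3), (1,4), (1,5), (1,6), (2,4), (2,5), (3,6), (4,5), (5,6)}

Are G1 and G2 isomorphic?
Yes, isomorphic

The graphs are isomorphic.
One valid mapping φ: V(G1) → V(G2): 0→5, 1→2, 2→4, 3→3, 4→6, 5→0, 6→1

Verify φ preserves adjacency — for each edge of G1, its image is an edge of G2:
  (0,1) → (φ(0),φ(1)) = (2,5) ∈ E(G2) ✓
  (0,2) → (φ(0),φ(2)) = (4,5) ∈ E(G2) ✓
  (0,4) → (φ(0),φ(4)) = (5,6) ∈ E(G2) ✓
  (0,5) → (φ(0),φ(5)) = (0,5) ∈ E(G2) ✓
  (0,6) → (φ(0),φ(6)) = (1,5) ∈ E(G2) ✓
  (1,2) → (φ(1),φ(2)) = (2,4) ∈ E(G2) ✓
  (1,6) → (φ(1),φ(6)) = (1,2) ∈ E(G2) ✓
  (2,6) → (φ(2),φ(6)) = (1,4) ∈ E(G2) ✓
  (3,4) → (φ(3),φ(4)) = (3,6) ∈ E(G2) ✓
  (3,6) → (φ(3),φ(6)) = (1,3) ∈ E(G2) ✓
  (4,5) → (φ(4),φ(5)) = (0,6) ∈ E(G2) ✓
  (4,6) → (φ(4),φ(6)) = (1,6) ∈ E(G2) ✓
  (5,6) → (φ(5),φ(6)) = (0,1) ∈ E(G2) ✓
All 13 edges of G1 map to edges of G2, and |E(G1)| = |E(G2)| = 13, so φ is a bijection on edges as well as vertices. Hence G1 ≅ G2.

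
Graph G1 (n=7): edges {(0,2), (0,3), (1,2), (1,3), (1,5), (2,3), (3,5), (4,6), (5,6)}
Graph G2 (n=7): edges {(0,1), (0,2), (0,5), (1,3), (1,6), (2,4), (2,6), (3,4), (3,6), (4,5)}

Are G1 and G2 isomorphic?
No, not isomorphic

The graphs are NOT isomorphic.

Counting triangles (3-cliques): G1 has 3, G2 has 1.
Triangle count is an isomorphism invariant, so differing triangle counts rule out isomorphism.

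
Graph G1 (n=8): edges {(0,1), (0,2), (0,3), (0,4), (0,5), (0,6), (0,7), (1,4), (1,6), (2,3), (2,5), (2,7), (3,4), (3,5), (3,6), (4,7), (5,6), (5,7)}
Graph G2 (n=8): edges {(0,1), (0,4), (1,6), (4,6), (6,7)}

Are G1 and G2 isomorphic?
No, not isomorphic

The graphs are NOT isomorphic.

Connected components of G1: 1 component(s) with vertex sets [[0, 1, 2, 3, 4, 5, 6, 7]], sizes [8].
Connected components of G2: 4 component(s) with vertex sets [[2], [3], [5], [0, 1, 4, 6, 7]], sizes [1, 1, 1, 5].
The number of connected components (and the multiset of component sizes) is an isomorphism invariant — an isomorphism maps each component of G1 bijectively onto a component of G2. Since G1 has 1 component(s) and G2 has 4, they cannot be isomorphic.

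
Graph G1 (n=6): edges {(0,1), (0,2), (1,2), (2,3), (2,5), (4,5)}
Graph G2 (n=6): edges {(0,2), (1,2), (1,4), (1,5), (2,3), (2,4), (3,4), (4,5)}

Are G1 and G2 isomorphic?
No, not isomorphic

The graphs are NOT isomorphic.

Degrees in G1: deg(0)=2, deg(1)=2, deg(2)=4, deg(3)=1, deg(4)=1, deg(5)=2.
Sorted degree sequence of G1: [4, 2, 2, 2, 1, 1].
Degrees in G2: deg(0)=1, deg(1)=3, deg(2)=4, deg(3)=2, deg(4)=4, deg(5)=2.
Sorted degree sequence of G2: [4, 4, 3, 2, 2, 1].
The (sorted) degree sequence is an isomorphism invariant, so since G1 and G2 have different degree sequences they cannot be isomorphic.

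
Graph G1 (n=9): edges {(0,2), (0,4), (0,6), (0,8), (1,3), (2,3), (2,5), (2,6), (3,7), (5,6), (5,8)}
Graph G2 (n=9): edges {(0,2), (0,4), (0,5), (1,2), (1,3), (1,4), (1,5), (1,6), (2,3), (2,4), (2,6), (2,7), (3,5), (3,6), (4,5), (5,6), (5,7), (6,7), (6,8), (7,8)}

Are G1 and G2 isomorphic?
No, not isomorphic

The graphs are NOT isomorphic.

Degrees in G1: deg(0)=4, deg(1)=1, deg(2)=4, deg(3)=3, deg(4)=1, deg(5)=3, deg(6)=3, deg(7)=1, deg(8)=2.
Sorted degree sequence of G1: [4, 4, 3, 3, 3, 2, 1, 1, 1].
Degrees in G2: deg(0)=3, deg(1)=5, deg(2)=6, deg(3)=4, deg(4)=4, deg(5)=6, deg(6)=6, deg(7)=4, deg(8)=2.
Sorted degree sequence of G2: [6, 6, 6, 5, 4, 4, 4, 3, 2].
The (sorted) degree sequence is an isomorphism invariant, so since G1 and G2 have different degree sequences they cannot be isomorphic.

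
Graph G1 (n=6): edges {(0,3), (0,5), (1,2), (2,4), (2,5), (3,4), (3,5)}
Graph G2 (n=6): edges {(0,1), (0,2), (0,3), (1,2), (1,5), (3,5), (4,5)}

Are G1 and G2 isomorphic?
Yes, isomorphic

The graphs are isomorphic.
One valid mapping φ: V(G1) → V(G2): 0→2, 1→4, 2→5, 3→0, 4→3, 5→1

Verify φ preserves adjacency — for each edge of G1, its image is an edge of G2:
  (0,3) → (φ(0),φ(3)) = (0,2) ∈ E(G2) ✓
  (0,5) → (φ(0),φ(5)) = (1,2) ∈ E(G2) ✓
  (1,2) → (φ(1),φ(2)) = (4,5) ∈ E(G2) ✓
  (2,4) → (φ(2),φ(4)) = (3,5) ∈ E(G2) ✓
  (2,5) → (φ(2),φ(5)) = (1,5) ∈ E(G2) ✓
  (3,4) → (φ(3),φ(4)) = (0,3) ∈ E(G2) ✓
  (3,5) → (φ(3),φ(5)) = (0,1) ∈ E(G2) ✓
All 7 edges of G1 map to edges of G2, and |E(G1)| = |E(G2)| = 7, so φ is a bijection on edges as well as vertices. Hence G1 ≅ G2.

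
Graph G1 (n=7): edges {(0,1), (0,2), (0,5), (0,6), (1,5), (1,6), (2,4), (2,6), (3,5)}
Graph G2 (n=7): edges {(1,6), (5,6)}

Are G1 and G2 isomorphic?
No, not isomorphic

The graphs are NOT isomorphic.

Connected components of G1: 1 component(s) with vertex sets [[0, 1, 2, 3, 4, 5, 6]], sizes [7].
Connected components of G2: 5 component(s) with vertex sets [[0], [2], [3], [4], [1, 5, 6]], sizes [1, 1, 1, 1, 3].
The number of connected components (and the multiset of component sizes) is an isomorphism invariant — an isomorphism maps each component of G1 bijectively onto a component of G2. Since G1 has 1 component(s) and G2 has 5, they cannot be isomorphic.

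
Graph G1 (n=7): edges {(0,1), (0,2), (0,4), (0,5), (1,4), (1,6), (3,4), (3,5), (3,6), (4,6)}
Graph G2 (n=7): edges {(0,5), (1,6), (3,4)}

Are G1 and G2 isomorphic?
No, not isomorphic

The graphs are NOT isomorphic.

Connected components of G1: 1 component(s) with vertex sets [[0, 1, 2, 3, 4, 5, 6]], sizes [7].
Connected components of G2: 4 component(s) with vertex sets [[2], [0, 5], [1, 6], [3, 4]], sizes [1, 2, 2, 2].
The number of connected components (and the multiset of component sizes) is an isomorphism invariant — an isomorphism maps each component of G1 bijectively onto a component of G2. Since G1 has 1 component(s) and G2 has 4, they cannot be isomorphic.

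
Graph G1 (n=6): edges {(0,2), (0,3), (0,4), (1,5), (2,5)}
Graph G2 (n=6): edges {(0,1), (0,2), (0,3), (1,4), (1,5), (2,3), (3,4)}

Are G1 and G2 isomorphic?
No, not isomorphic

The graphs are NOT isomorphic.

Counting triangles (3-cliques): G1 has 0, G2 has 1.
Triangle count is an isomorphism invariant, so differing triangle counts rule out isomorphism.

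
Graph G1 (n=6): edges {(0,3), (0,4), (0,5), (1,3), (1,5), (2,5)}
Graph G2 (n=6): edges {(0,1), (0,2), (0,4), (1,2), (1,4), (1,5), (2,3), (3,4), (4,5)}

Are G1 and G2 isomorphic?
No, not isomorphic

The graphs are NOT isomorphic.

Counting triangles (3-cliques): G1 has 0, G2 has 3.
Triangle count is an isomorphism invariant, so differing triangle counts rule out isomorphism.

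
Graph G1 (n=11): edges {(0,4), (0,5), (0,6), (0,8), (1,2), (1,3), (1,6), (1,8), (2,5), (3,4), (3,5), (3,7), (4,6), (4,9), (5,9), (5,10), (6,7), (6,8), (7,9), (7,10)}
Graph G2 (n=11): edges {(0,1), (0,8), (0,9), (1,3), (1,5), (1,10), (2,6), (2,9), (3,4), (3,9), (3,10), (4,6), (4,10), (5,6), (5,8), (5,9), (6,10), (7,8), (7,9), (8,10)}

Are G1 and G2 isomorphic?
Yes, isomorphic

The graphs are isomorphic.
One valid mapping φ: V(G1) → V(G2): 0→3, 1→6, 2→2, 3→5, 4→1, 5→9, 6→10, 7→8, 8→4, 9→0, 10→7

Verify φ preserves adjacency — for each edge of G1, its image is an edge of G2:
  (0,4) → (φ(0),φ(4)) = (1,3) ∈ E(G2) ✓
  (0,5) → (φ(0),φ(5)) = (3,9) ∈ E(G2) ✓
  (0,6) → (φ(0),φ(6)) = (3,10) ∈ E(G2) ✓
  (0,8) → (φ(0),φ(8)) = (3,4) ∈ E(G2) ✓
  (1,2) → (φ(1),φ(2)) = (2,6) ∈ E(G2) ✓
  (1,3) → (φ(1),φ(3)) = (5,6) ∈ E(G2) ✓
  (1,6) → (φ(1),φ(6)) = (6,10) ∈ E(G2) ✓
  (1,8) → (φ(1),φ(8)) = (4,6) ∈ E(G2) ✓
  (2,5) → (φ(2),φ(5)) = (2,9) ∈ E(G2) ✓
  (3,4) → (φ(3),φ(4)) = (1,5) ∈ E(G2) ✓
  (3,5) → (φ(3),φ(5)) = (5,9) ∈ E(G2) ✓
  (3,7) → (φ(3),φ(7)) = (5,8) ∈ E(G2) ✓
  (4,6) → (φ(4),φ(6)) = (1,10) ∈ E(G2) ✓
  (4,9) → (φ(4),φ(9)) = (0,1) ∈ E(G2) ✓
  (5,9) → (φ(5),φ(9)) = (0,9) ∈ E(G2) ✓
  (5,10) → (φ(5),φ(10)) = (7,9) ∈ E(G2) ✓
  (6,7) → (φ(6),φ(7)) = (8,10) ∈ E(G2) ✓
  (6,8) → (φ(6),φ(8)) = (4,10) ∈ E(G2) ✓
  (7,9) → (φ(7),φ(9)) = (0,8) ∈ E(G2) ✓
  (7,10) → (φ(7),φ(10)) = (7,8) ∈ E(G2) ✓
All 20 edges of G1 map to edges of G2, and |E(G1)| = |E(G2)| = 20, so φ is a bijection on edges as well as vertices. Hence G1 ≅ G2.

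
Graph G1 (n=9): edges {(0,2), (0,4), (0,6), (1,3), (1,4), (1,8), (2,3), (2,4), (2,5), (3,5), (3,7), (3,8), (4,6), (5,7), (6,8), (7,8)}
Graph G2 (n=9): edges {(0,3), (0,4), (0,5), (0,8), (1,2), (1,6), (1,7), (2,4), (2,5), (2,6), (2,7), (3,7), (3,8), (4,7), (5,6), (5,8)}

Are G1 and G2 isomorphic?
Yes, isomorphic

The graphs are isomorphic.
One valid mapping φ: V(G1) → V(G2): 0→8, 1→4, 2→5, 3→2, 4→0, 5→6, 6→3, 7→1, 8→7

Verify φ preserves adjacency — for each edge of G1, its image is an edge of G2:
  (0,2) → (φ(0),φ(2)) = (5,8) ∈ E(G2) ✓
  (0,4) → (φ(0),φ(4)) = (0,8) ∈ E(G2) ✓
  (0,6) → (φ(0),φ(6)) = (3,8) ∈ E(G2) ✓
  (1,3) → (φ(1),φ(3)) = (2,4) ∈ E(G2) ✓
  (1,4) → (φ(1),φ(4)) = (0,4) ∈ E(G2) ✓
  (1,8) → (φ(1),φ(8)) = (4,7) ∈ E(G2) ✓
  (2,3) → (φ(2),φ(3)) = (2,5) ∈ E(G2) ✓
  (2,4) → (φ(2),φ(4)) = (0,5) ∈ E(G2) ✓
  (2,5) → (φ(2),φ(5)) = (5,6) ∈ E(G2) ✓
  (3,5) → (φ(3),φ(5)) = (2,6) ∈ E(G2) ✓
  (3,7) → (φ(3),φ(7)) = (1,2) ∈ E(G2) ✓
  (3,8) → (φ(3),φ(8)) = (2,7) ∈ E(G2) ✓
  (4,6) → (φ(4),φ(6)) = (0,3) ∈ E(G2) ✓
  (5,7) → (φ(5),φ(7)) = (1,6) ∈ E(G2) ✓
  (6,8) → (φ(6),φ(8)) = (3,7) ∈ E(G2) ✓
  (7,8) → (φ(7),φ(8)) = (1,7) ∈ E(G2) ✓
All 16 edges of G1 map to edges of G2, and |E(G1)| = |E(G2)| = 16, so φ is a bijection on edges as well as vertices. Hence G1 ≅ G2.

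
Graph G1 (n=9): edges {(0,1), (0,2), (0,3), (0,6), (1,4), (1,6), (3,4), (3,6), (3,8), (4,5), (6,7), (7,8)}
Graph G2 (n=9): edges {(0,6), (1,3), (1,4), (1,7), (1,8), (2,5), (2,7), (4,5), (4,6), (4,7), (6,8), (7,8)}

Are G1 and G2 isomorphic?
Yes, isomorphic

The graphs are isomorphic.
One valid mapping φ: V(G1) → V(G2): 0→1, 1→8, 2→3, 3→4, 4→6, 5→0, 6→7, 7→2, 8→5

Verify φ preserves adjacency — for each edge of G1, its image is an edge of G2:
  (0,1) → (φ(0),φ(1)) = (1,8) ∈ E(G2) ✓
  (0,2) → (φ(0),φ(2)) = (1,3) ∈ E(G2) ✓
  (0,3) → (φ(0),φ(3)) = (1,4) ∈ E(G2) ✓
  (0,6) → (φ(0),φ(6)) = (1,7) ∈ E(G2) ✓
  (1,4) → (φ(1),φ(4)) = (6,8) ∈ E(G2) ✓
  (1,6) → (φ(1),φ(6)) = (7,8) ∈ E(G2) ✓
  (3,4) → (φ(3),φ(4)) = (4,6) ∈ E(G2) ✓
  (3,6) → (φ(3),φ(6)) = (4,7) ∈ E(G2) ✓
  (3,8) → (φ(3),φ(8)) = (4,5) ∈ E(G2) ✓
  (4,5) → (φ(4),φ(5)) = (0,6) ∈ E(G2) ✓
  (6,7) → (φ(6),φ(7)) = (2,7) ∈ E(G2) ✓
  (7,8) → (φ(7),φ(8)) = (2,5) ∈ E(G2) ✓
All 12 edges of G1 map to edges of G2, and |E(G1)| = |E(G2)| = 12, so φ is a bijection on edges as well as vertices. Hence G1 ≅ G2.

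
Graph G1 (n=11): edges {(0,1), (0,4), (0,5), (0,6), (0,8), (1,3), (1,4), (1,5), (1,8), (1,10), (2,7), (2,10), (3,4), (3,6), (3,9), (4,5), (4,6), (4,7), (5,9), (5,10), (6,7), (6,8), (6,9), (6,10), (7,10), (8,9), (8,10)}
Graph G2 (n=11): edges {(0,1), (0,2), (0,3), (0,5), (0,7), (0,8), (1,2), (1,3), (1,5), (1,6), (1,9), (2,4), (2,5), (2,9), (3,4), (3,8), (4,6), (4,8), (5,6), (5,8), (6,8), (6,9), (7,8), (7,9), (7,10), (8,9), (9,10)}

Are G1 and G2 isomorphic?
Yes, isomorphic

The graphs are isomorphic.
One valid mapping φ: V(G1) → V(G2): 0→5, 1→1, 2→10, 3→3, 4→0, 5→2, 6→8, 7→7, 8→6, 9→4, 10→9

Verify φ preserves adjacency — for each edge of G1, its image is an edge of G2:
  (0,1) → (φ(0),φ(1)) = (1,5) ∈ E(G2) ✓
  (0,4) → (φ(0),φ(4)) = (0,5) ∈ E(G2) ✓
  (0,5) → (φ(0),φ(5)) = (2,5) ∈ E(G2) ✓
  (0,6) → (φ(0),φ(6)) = (5,8) ∈ E(G2) ✓
  (0,8) → (φ(0),φ(8)) = (5,6) ∈ E(G2) ✓
  (1,3) → (φ(1),φ(3)) = (1,3) ∈ E(G2) ✓
  (1,4) → (φ(1),φ(4)) = (0,1) ∈ E(G2) ✓
  (1,5) → (φ(1),φ(5)) = (1,2) ∈ E(G2) ✓
  (1,8) → (φ(1),φ(8)) = (1,6) ∈ E(G2) ✓
  (1,10) → (φ(1),φ(10)) = (1,9) ∈ E(G2) ✓
  (2,7) → (φ(2),φ(7)) = (7,10) ∈ E(G2) ✓
  (2,10) → (φ(2),φ(10)) = (9,10) ∈ E(G2) ✓
  (3,4) → (φ(3),φ(4)) = (0,3) ∈ E(G2) ✓
  (3,6) → (φ(3),φ(6)) = (3,8) ∈ E(G2) ✓
  (3,9) → (φ(3),φ(9)) = (3,4) ∈ E(G2) ✓
  (4,5) → (φ(4),φ(5)) = (0,2) ∈ E(G2) ✓
  (4,6) → (φ(4),φ(6)) = (0,8) ∈ E(G2) ✓
  (4,7) → (φ(4),φ(7)) = (0,7) ∈ E(G2) ✓
  (5,9) → (φ(5),φ(9)) = (2,4) ∈ E(G2) ✓
  (5,10) → (φ(5),φ(10)) = (2,9) ∈ E(G2) ✓
  (6,7) → (φ(6),φ(7)) = (7,8) ∈ E(G2) ✓
  (6,8) → (φ(6),φ(8)) = (6,8) ∈ E(G2) ✓
  (6,9) → (φ(6),φ(9)) = (4,8) ∈ E(G2) ✓
  (6,10) → (φ(6),φ(10)) = (8,9) ∈ E(G2) ✓
  (7,10) → (φ(7),φ(10)) = (7,9) ∈ E(G2) ✓
  (8,9) → (φ(8),φ(9)) = (4,6) ∈ E(G2) ✓
  (8,10) → (φ(8),φ(10)) = (6,9) ∈ E(G2) ✓
All 27 edges of G1 map to edges of G2, and |E(G1)| = |E(G2)| = 27, so φ is a bijection on edges as well as vertices. Hence G1 ≅ G2.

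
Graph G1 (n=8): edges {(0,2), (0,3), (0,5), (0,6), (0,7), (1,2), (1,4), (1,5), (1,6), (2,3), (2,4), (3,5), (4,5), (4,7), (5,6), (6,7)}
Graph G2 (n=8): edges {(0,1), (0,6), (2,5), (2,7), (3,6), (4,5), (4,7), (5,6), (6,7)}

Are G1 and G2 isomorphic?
No, not isomorphic

The graphs are NOT isomorphic.

Degrees in G1: deg(0)=5, deg(1)=4, deg(2)=4, deg(3)=3, deg(4)=4, deg(5)=5, deg(6)=4, deg(7)=3.
Sorted degree sequence of G1: [5, 5, 4, 4, 4, 4, 3, 3].
Degrees in G2: deg(0)=2, deg(1)=1, deg(2)=2, deg(3)=1, deg(4)=2, deg(5)=3, deg(6)=4, deg(7)=3.
Sorted degree sequence of G2: [4, 3, 3, 2, 2, 2, 1, 1].
The (sorted) degree sequence is an isomorphism invariant, so since G1 and G2 have different degree sequences they cannot be isomorphic.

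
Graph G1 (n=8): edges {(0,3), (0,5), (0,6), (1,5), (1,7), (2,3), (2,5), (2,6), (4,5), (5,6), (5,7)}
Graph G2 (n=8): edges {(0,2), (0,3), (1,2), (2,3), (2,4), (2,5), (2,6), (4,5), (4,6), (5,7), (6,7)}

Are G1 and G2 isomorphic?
Yes, isomorphic

The graphs are isomorphic.
One valid mapping φ: V(G1) → V(G2): 0→5, 1→0, 2→6, 3→7, 4→1, 5→2, 6→4, 7→3

Verify φ preserves adjacency — for each edge of G1, its image is an edge of G2:
  (0,3) → (φ(0),φ(3)) = (5,7) ∈ E(G2) ✓
  (0,5) → (φ(0),φ(5)) = (2,5) ∈ E(G2) ✓
  (0,6) → (φ(0),φ(6)) = (4,5) ∈ E(G2) ✓
  (1,5) → (φ(1),φ(5)) = (0,2) ∈ E(G2) ✓
  (1,7) → (φ(1),φ(7)) = (0,3) ∈ E(G2) ✓
  (2,3) → (φ(2),φ(3)) = (6,7) ∈ E(G2) ✓
  (2,5) → (φ(2),φ(5)) = (2,6) ∈ E(G2) ✓
  (2,6) → (φ(2),φ(6)) = (4,6) ∈ E(G2) ✓
  (4,5) → (φ(4),φ(5)) = (1,2) ∈ E(G2) ✓
  (5,6) → (φ(5),φ(6)) = (2,4) ∈ E(G2) ✓
  (5,7) → (φ(5),φ(7)) = (2,3) ∈ E(G2) ✓
All 11 edges of G1 map to edges of G2, and |E(G1)| = |E(G2)| = 11, so φ is a bijection on edges as well as vertices. Hence G1 ≅ G2.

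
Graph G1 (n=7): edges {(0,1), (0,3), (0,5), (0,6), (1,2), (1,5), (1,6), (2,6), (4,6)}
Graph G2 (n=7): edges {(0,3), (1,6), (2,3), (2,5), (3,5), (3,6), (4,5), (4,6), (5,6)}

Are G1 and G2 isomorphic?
Yes, isomorphic

The graphs are isomorphic.
One valid mapping φ: V(G1) → V(G2): 0→6, 1→5, 2→2, 3→1, 4→0, 5→4, 6→3

Verify φ preserves adjacency — for each edge of G1, its image is an edge of G2:
  (0,1) → (φ(0),φ(1)) = (5,6) ∈ E(G2) ✓
  (0,3) → (φ(0),φ(3)) = (1,6) ∈ E(G2) ✓
  (0,5) → (φ(0),φ(5)) = (4,6) ∈ E(G2) ✓
  (0,6) → (φ(0),φ(6)) = (3,6) ∈ E(G2) ✓
  (1,2) → (φ(1),φ(2)) = (2,5) ∈ E(G2) ✓
  (1,5) → (φ(1),φ(5)) = (4,5) ∈ E(G2) ✓
  (1,6) → (φ(1),φ(6)) = (3,5) ∈ E(G2) ✓
  (2,6) → (φ(2),φ(6)) = (2,3) ∈ E(G2) ✓
  (4,6) → (φ(4),φ(6)) = (0,3) ∈ E(G2) ✓
All 9 edges of G1 map to edges of G2, and |E(G1)| = |E(G2)| = 9, so φ is a bijection on edges as well as vertices. Hence G1 ≅ G2.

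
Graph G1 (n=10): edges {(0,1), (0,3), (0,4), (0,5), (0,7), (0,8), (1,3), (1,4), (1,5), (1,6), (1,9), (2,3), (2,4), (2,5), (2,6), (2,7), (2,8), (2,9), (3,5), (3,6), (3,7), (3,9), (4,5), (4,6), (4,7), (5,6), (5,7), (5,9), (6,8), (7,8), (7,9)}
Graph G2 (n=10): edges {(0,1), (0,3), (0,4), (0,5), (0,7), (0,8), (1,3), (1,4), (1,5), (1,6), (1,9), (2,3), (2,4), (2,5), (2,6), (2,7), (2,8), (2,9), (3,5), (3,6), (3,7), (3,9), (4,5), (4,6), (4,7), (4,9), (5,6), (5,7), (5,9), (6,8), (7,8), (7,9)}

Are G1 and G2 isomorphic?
No, not isomorphic

The graphs are NOT isomorphic.

Counting edges: G1 has 31 edge(s); G2 has 32 edge(s).
Edge count is an isomorphism invariant (a bijection on vertices induces a bijection on edges), so differing edge counts rule out isomorphism.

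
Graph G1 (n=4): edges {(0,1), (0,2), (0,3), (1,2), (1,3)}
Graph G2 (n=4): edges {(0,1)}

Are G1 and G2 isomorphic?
No, not isomorphic

The graphs are NOT isomorphic.

Degrees in G1: deg(0)=3, deg(1)=3, deg(2)=2, deg(3)=2.
Sorted degree sequence of G1: [3, 3, 2, 2].
Degrees in G2: deg(0)=1, deg(1)=1, deg(2)=0, deg(3)=0.
Sorted degree sequence of G2: [1, 1, 0, 0].
The (sorted) degree sequence is an isomorphism invariant, so since G1 and G2 have different degree sequences they cannot be isomorphic.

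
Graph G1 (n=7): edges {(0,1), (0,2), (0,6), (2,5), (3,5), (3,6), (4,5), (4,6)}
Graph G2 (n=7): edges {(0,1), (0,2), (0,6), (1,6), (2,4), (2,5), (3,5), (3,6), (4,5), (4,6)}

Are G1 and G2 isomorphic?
No, not isomorphic

The graphs are NOT isomorphic.

Counting edges: G1 has 8 edge(s); G2 has 10 edge(s).
Edge count is an isomorphism invariant (a bijection on vertices induces a bijection on edges), so differing edge counts rule out isomorphism.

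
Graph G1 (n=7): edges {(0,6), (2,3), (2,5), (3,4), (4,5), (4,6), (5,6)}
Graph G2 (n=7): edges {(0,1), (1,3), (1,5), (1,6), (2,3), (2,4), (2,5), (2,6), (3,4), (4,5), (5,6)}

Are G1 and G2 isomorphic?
No, not isomorphic

The graphs are NOT isomorphic.

Counting triangles (3-cliques): G1 has 1, G2 has 4.
Triangle count is an isomorphism invariant, so differing triangle counts rule out isomorphism.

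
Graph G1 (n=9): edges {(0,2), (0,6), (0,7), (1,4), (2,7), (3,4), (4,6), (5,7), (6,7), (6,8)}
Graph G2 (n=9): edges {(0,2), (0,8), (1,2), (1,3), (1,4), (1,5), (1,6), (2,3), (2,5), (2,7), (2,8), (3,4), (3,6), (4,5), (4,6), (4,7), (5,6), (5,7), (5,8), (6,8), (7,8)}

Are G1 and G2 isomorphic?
No, not isomorphic

The graphs are NOT isomorphic.

Degrees in G1: deg(0)=3, deg(1)=1, deg(2)=2, deg(3)=1, deg(4)=3, deg(5)=1, deg(6)=4, deg(7)=4, deg(8)=1.
Sorted degree sequence of G1: [4, 4, 3, 3, 2, 1, 1, 1, 1].
Degrees in G2: deg(0)=2, deg(1)=5, deg(2)=6, deg(3)=4, deg(4)=5, deg(5)=6, deg(6)=5, deg(7)=4, deg(8)=5.
Sorted degree sequence of G2: [6, 6, 5, 5, 5, 5, 4, 4, 2].
The (sorted) degree sequence is an isomorphism invariant, so since G1 and G2 have different degree sequences they cannot be isomorphic.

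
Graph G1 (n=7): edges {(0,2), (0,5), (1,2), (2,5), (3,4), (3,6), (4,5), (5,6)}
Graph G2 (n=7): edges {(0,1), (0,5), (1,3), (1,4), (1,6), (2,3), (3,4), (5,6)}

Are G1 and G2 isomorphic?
Yes, isomorphic

The graphs are isomorphic.
One valid mapping φ: V(G1) → V(G2): 0→4, 1→2, 2→3, 3→5, 4→0, 5→1, 6→6

Verify φ preserves adjacency — for each edge of G1, its image is an edge of G2:
  (0,2) → (φ(0),φ(2)) = (3,4) ∈ E(G2) ✓
  (0,5) → (φ(0),φ(5)) = (1,4) ∈ E(G2) ✓
  (1,2) → (φ(1),φ(2)) = (2,3) ∈ E(G2) ✓
  (2,5) → (φ(2),φ(5)) = (1,3) ∈ E(G2) ✓
  (3,4) → (φ(3),φ(4)) = (0,5) ∈ E(G2) ✓
  (3,6) → (φ(3),φ(6)) = (5,6) ∈ E(G2) ✓
  (4,5) → (φ(4),φ(5)) = (0,1) ∈ E(G2) ✓
  (5,6) → (φ(5),φ(6)) = (1,6) ∈ E(G2) ✓
All 8 edges of G1 map to edges of G2, and |E(G1)| = |E(G2)| = 8, so φ is a bijection on edges as well as vertices. Hence G1 ≅ G2.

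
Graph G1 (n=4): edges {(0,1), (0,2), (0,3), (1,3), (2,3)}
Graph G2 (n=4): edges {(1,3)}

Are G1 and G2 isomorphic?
No, not isomorphic

The graphs are NOT isomorphic.

Degrees in G1: deg(0)=3, deg(1)=2, deg(2)=2, deg(3)=3.
Sorted degree sequence of G1: [3, 3, 2, 2].
Degrees in G2: deg(0)=0, deg(1)=1, deg(2)=0, deg(3)=1.
Sorted degree sequence of G2: [1, 1, 0, 0].
The (sorted) degree sequence is an isomorphism invariant, so since G1 and G2 have different degree sequences they cannot be isomorphic.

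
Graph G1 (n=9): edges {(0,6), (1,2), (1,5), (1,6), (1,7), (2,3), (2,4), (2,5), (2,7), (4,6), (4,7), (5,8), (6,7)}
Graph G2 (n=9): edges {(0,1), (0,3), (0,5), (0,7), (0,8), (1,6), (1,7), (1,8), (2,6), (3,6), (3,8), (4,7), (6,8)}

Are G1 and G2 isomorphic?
Yes, isomorphic

The graphs are isomorphic.
One valid mapping φ: V(G1) → V(G2): 0→2, 1→1, 2→0, 3→5, 4→3, 5→7, 6→6, 7→8, 8→4

Verify φ preserves adjacency — for each edge of G1, its image is an edge of G2:
  (0,6) → (φ(0),φ(6)) = (2,6) ∈ E(G2) ✓
  (1,2) → (φ(1),φ(2)) = (0,1) ∈ E(G2) ✓
  (1,5) → (φ(1),φ(5)) = (1,7) ∈ E(G2) ✓
  (1,6) → (φ(1),φ(6)) = (1,6) ∈ E(G2) ✓
  (1,7) → (φ(1),φ(7)) = (1,8) ∈ E(G2) ✓
  (2,3) → (φ(2),φ(3)) = (0,5) ∈ E(G2) ✓
  (2,4) → (φ(2),φ(4)) = (0,3) ∈ E(G2) ✓
  (2,5) → (φ(2),φ(5)) = (0,7) ∈ E(G2) ✓
  (2,7) → (φ(2),φ(7)) = (0,8) ∈ E(G2) ✓
  (4,6) → (φ(4),φ(6)) = (3,6) ∈ E(G2) ✓
  (4,7) → (φ(4),φ(7)) = (3,8) ∈ E(G2) ✓
  (5,8) → (φ(5),φ(8)) = (4,7) ∈ E(G2) ✓
  (6,7) → (φ(6),φ(7)) = (6,8) ∈ E(G2) ✓
All 13 edges of G1 map to edges of G2, and |E(G1)| = |E(G2)| = 13, so φ is a bijection on edges as well as vertices. Hence G1 ≅ G2.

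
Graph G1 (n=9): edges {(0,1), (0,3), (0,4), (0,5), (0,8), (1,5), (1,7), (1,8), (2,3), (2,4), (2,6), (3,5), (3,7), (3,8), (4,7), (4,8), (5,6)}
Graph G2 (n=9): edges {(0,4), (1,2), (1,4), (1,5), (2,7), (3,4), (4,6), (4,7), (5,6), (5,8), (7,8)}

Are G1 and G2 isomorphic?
No, not isomorphic

The graphs are NOT isomorphic.

Degrees in G1: deg(0)=5, deg(1)=4, deg(2)=3, deg(3)=5, deg(4)=4, deg(5)=4, deg(6)=2, deg(7)=3, deg(8)=4.
Sorted degree sequence of G1: [5, 5, 4, 4, 4, 4, 3, 3, 2].
Degrees in G2: deg(0)=1, deg(1)=3, deg(2)=2, deg(3)=1, deg(4)=5, deg(5)=3, deg(6)=2, deg(7)=3, deg(8)=2.
Sorted degree sequence of G2: [5, 3, 3, 3, 2, 2, 2, 1, 1].
The (sorted) degree sequence is an isomorphism invariant, so since G1 and G2 have different degree sequences they cannot be isomorphic.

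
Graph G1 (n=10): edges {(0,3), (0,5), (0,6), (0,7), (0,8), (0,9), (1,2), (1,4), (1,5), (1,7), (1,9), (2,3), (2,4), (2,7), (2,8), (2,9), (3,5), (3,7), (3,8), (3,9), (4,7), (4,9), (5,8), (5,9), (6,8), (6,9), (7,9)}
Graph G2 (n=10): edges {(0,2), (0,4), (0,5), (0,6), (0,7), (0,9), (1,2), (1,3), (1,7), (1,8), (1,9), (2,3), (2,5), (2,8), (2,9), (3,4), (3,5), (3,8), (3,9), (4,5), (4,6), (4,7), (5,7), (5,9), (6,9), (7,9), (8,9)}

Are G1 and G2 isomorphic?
Yes, isomorphic

The graphs are isomorphic.
One valid mapping φ: V(G1) → V(G2): 0→0, 1→1, 2→3, 3→5, 4→8, 5→7, 6→6, 7→2, 8→4, 9→9

Verify φ preserves adjacency — for each edge of G1, its image is an edge of G2:
  (0,3) → (φ(0),φ(3)) = (0,5) ∈ E(G2) ✓
  (0,5) → (φ(0),φ(5)) = (0,7) ∈ E(G2) ✓
  (0,6) → (φ(0),φ(6)) = (0,6) ∈ E(G2) ✓
  (0,7) → (φ(0),φ(7)) = (0,2) ∈ E(G2) ✓
  (0,8) → (φ(0),φ(8)) = (0,4) ∈ E(G2) ✓
  (0,9) → (φ(0),φ(9)) = (0,9) ∈ E(G2) ✓
  (1,2) → (φ(1),φ(2)) = (1,3) ∈ E(G2) ✓
  (1,4) → (φ(1),φ(4)) = (1,8) ∈ E(G2) ✓
  (1,5) → (φ(1),φ(5)) = (1,7) ∈ E(G2) ✓
  (1,7) → (φ(1),φ(7)) = (1,2) ∈ E(G2) ✓
  (1,9) → (φ(1),φ(9)) = (1,9) ∈ E(G2) ✓
  (2,3) → (φ(2),φ(3)) = (3,5) ∈ E(G2) ✓
  (2,4) → (φ(2),φ(4)) = (3,8) ∈ E(G2) ✓
  (2,7) → (φ(2),φ(7)) = (2,3) ∈ E(G2) ✓
  (2,8) → (φ(2),φ(8)) = (3,4) ∈ E(G2) ✓
  (2,9) → (φ(2),φ(9)) = (3,9) ∈ E(G2) ✓
  (3,5) → (φ(3),φ(5)) = (5,7) ∈ E(G2) ✓
  (3,7) → (φ(3),φ(7)) = (2,5) ∈ E(G2) ✓
  (3,8) → (φ(3),φ(8)) = (4,5) ∈ E(G2) ✓
  (3,9) → (φ(3),φ(9)) = (5,9) ∈ E(G2) ✓
  (4,7) → (φ(4),φ(7)) = (2,8) ∈ E(G2) ✓
  (4,9) → (φ(4),φ(9)) = (8,9) ∈ E(G2) ✓
  (5,8) → (φ(5),φ(8)) = (4,7) ∈ E(G2) ✓
  (5,9) → (φ(5),φ(9)) = (7,9) ∈ E(G2) ✓
  (6,8) → (φ(6),φ(8)) = (4,6) ∈ E(G2) ✓
  (6,9) → (φ(6),φ(9)) = (6,9) ∈ E(G2) ✓
  (7,9) → (φ(7),φ(9)) = (2,9) ∈ E(G2) ✓
All 27 edges of G1 map to edges of G2, and |E(G1)| = |E(G2)| = 27, so φ is a bijection on edges as well as vertices. Hence G1 ≅ G2.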